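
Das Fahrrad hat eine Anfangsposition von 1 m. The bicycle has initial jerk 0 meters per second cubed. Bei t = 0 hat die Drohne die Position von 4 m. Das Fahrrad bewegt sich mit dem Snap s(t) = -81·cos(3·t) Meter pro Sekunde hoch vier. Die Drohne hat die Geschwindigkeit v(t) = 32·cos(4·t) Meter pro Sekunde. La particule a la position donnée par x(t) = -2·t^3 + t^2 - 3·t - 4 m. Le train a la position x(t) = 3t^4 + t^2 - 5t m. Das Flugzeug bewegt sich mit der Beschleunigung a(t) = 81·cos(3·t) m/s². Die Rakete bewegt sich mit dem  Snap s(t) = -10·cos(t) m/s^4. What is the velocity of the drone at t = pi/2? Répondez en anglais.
Using v(t) = 32·cos(4·t) and substituting t = pi/2, we find v = 32.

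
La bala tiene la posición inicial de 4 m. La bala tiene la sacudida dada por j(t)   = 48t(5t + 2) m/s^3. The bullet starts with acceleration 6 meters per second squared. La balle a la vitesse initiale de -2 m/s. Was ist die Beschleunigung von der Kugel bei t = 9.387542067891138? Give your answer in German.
Ausgehend von dem Ruck j(t) = 48·t·(5·t + 2), nehmen wir 1 Stammfunktion. Mit ∫j(t)dt und Anwendung von a(0) = 6, finden wir a(t) = 80·t^3 + 48·t^2 + 6. Wir haben die Beschleunigung a(t) = 80·t^3 + 48·t^2 + 6. Durch Einsetzen von t = 9.387542067891138: a(9.387542067891138) = 70418.9274968807.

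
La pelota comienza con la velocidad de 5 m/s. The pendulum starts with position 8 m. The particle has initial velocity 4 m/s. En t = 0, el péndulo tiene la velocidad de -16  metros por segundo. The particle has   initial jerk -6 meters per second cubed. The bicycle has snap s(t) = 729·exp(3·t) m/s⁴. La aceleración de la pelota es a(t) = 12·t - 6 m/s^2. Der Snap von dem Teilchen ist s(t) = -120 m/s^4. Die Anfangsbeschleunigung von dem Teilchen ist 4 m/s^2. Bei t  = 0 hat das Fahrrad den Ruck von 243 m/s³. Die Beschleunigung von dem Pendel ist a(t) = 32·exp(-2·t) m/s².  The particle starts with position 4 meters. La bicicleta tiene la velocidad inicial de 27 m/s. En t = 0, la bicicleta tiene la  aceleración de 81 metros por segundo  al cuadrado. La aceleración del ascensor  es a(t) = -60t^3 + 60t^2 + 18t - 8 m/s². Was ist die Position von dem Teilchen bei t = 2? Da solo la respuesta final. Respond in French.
x(2) = -68.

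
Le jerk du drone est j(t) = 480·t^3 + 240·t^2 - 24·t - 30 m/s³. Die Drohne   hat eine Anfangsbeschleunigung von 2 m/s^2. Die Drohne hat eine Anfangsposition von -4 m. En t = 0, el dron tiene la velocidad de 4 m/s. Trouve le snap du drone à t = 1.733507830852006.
Pour résoudre ceci, nous devons prendre 1 dérivée de notre équation du jerk j(t) = 480·t^3 + 240·t^2 - 24·t - 30. La dérivée du jerk donne le snap: s(t) = 1440·t^2 + 480·t - 24. En utilisant s(t) = 1440·t^2 + 480·t - 24 et en substituant t = 1.733507830852006, nous trouvons s = 5135.35489426929.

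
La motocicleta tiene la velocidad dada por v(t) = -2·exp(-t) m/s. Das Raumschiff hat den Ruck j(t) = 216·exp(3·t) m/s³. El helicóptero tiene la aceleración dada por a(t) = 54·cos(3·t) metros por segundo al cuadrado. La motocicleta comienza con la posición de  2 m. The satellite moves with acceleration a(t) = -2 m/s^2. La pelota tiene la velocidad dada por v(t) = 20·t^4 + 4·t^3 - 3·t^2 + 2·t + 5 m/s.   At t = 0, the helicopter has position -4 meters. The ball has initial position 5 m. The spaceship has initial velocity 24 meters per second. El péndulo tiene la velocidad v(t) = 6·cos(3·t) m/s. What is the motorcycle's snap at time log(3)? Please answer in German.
Um dies zu lösen, müssen wir 3 Ableitungen unserer Gleichung für die Geschwindigkeit v(t) = -2·exp(-t) nehmen. Durch Ableiten von der Geschwindigkeit erhalten wir die Beschleunigung: a(t) = 2·exp(-t). Durch Ableiten von der Beschleunigung erhalten wir den Ruck: j(t) = -2·exp(-t). Die Ableitung von dem Ruck ergibt den Snap: s(t) = 2·exp(-t). Aus der Gleichung für den Snap s(t) = 2·exp(-t), setzen wir t = log(3) ein und erhalten s = 2/3.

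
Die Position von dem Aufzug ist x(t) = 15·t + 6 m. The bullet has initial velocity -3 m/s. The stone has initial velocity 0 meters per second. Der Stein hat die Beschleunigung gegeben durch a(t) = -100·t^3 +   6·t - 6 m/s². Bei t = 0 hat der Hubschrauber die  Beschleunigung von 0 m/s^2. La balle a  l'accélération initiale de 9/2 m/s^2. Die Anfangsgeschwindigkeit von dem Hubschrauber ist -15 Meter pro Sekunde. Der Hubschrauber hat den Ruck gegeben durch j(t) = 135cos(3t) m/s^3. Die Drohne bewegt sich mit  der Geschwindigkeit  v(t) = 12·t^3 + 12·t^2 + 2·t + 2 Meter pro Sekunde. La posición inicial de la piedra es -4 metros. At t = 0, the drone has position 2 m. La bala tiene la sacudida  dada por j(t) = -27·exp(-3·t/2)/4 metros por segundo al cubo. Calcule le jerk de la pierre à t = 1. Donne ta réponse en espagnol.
Debemos derivar nuestra ecuación de la aceleración a(t) = -100·t^3 + 6·t - 6 1 vez. Tomando d/dt de a(t), encontramos j(t) = 6 - 300·t^2. Tenemos la sacudida j(t) = 6 - 300·t^2. Sustituyendo t = 1: j(1) = -294.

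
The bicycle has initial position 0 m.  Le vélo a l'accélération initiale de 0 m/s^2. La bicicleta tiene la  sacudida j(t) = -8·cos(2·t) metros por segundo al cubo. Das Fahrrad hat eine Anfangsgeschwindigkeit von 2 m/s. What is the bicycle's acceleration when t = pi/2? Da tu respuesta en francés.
Nous devons intégrer notre équation du jerk j(t) = -8·cos(2·t) 1 fois. En prenant ∫j(t)dt et en appliquant a(0) = 0, nous trouvons a(t) = -4·sin(2·t). En utilisant a(t) = -4·sin(2·t) et en substituant t = pi/2, nous trouvons a = 0.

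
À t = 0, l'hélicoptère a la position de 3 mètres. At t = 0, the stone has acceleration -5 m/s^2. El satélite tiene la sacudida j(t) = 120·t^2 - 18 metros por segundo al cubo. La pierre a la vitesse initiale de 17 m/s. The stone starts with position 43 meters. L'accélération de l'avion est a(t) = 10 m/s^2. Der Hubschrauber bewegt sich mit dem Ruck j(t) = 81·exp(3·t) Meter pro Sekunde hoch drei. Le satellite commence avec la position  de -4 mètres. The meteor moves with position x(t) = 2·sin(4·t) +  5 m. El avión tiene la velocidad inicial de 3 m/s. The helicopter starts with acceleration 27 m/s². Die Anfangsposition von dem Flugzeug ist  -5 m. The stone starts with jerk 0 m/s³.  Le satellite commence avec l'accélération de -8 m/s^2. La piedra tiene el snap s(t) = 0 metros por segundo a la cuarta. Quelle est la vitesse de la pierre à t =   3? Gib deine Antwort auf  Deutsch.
Ausgehend von dem Snap s(t) = 0, nehmen wir 3 Stammfunktionen. Die Stammfunktion von dem Snap, mit j(0) = 0, ergibt den Ruck: j(t) = 0. Das Integral von dem Ruck, mit a(0) = -5, ergibt die Beschleunigung: a(t) = -5. Mit ∫a(t)dt und Anwendung von v(0) = 17, finden wir v(t) = 17 - 5·t. Mit v(t) = 17 - 5·t und Einsetzen von t = 3, finden wir v = 2.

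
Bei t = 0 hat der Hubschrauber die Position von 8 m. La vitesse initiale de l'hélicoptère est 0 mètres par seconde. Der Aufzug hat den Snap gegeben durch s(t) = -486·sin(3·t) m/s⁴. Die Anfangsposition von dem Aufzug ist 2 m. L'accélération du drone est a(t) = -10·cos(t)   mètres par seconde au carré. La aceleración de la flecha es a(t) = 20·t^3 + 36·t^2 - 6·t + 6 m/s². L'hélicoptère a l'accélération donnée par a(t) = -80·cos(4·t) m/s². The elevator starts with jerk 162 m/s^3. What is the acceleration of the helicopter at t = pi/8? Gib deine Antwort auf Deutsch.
Aus der Gleichung für die Beschleunigung a(t) = -80·cos(4·t), setzen wir t = pi/8 ein und erhalten a = 0.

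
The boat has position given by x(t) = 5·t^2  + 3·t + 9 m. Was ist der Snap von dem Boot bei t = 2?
Ausgehend von der Position x(t) = 5·t^2 + 3·t + 9, nehmen wir 4 Ableitungen. Mit d/dt von x(t) finden wir v(t) = 10·t + 3. Durch Ableiten von der Geschwindigkeit erhalten wir die Beschleunigung: a(t) = 10. Mit d/dt von a(t) finden wir j(t) = 0. Durch Ableiten von dem Ruck erhalten wir den Snap: s(t) = 0. Aus der Gleichung für den Snap s(t) = 0, setzen wir t = 2 ein und erhalten s = 0.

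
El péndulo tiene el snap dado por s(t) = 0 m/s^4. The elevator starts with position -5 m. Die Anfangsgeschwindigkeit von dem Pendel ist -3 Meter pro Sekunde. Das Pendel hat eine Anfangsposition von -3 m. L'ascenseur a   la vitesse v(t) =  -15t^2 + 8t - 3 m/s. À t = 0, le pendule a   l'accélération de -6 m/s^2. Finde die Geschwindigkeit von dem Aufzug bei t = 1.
Mit v(t) = -15·t^2 + 8·t - 3 und Einsetzen von t = 1, finden wir v = -10.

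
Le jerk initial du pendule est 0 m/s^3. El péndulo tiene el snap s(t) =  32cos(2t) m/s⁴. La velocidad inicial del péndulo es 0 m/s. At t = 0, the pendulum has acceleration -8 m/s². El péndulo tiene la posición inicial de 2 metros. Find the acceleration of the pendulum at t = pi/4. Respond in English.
To solve this, we need to take 2 integrals of our snap equation s(t) = 32·cos(2·t). Finding the integral of s(t) and using j(0) = 0: j(t) = 16·sin(2·t). Taking ∫j(t)dt and applying a(0) = -8, we find a(t) = -8·cos(2·t). From the given acceleration equation a(t) = -8·cos(2·t), we substitute t = pi/4 to get a = 0.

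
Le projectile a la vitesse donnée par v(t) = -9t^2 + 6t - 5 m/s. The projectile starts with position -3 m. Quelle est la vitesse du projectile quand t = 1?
En utilisant v(t) = -9·t^2 + 6·t - 5 et en substituant t = 1, nous trouvons v = -8.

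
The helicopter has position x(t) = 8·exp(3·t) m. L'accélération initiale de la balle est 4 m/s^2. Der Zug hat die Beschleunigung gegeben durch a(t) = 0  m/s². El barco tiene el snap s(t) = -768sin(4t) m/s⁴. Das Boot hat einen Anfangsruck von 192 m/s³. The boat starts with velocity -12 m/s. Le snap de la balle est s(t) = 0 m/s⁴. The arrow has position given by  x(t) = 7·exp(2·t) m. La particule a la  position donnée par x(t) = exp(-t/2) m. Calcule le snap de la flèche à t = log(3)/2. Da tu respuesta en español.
Partiendo de la posición x(t) = 7·exp(2·t), tomamos 4 derivadas. La derivada de la posición da la velocidad: v(t) = 14·exp(2·t). La derivada de la velocidad da la aceleración: a(t) = 28·exp(2·t). Derivando la aceleración, obtenemos la sacudida: j(t) = 56·exp(2·t). Derivando la sacudida, obtenemos el snap: s(t) = 112·exp(2·t). Usando s(t) = 112·exp(2·t) y sustituyendo t = log(3)/2, encontramos s = 336.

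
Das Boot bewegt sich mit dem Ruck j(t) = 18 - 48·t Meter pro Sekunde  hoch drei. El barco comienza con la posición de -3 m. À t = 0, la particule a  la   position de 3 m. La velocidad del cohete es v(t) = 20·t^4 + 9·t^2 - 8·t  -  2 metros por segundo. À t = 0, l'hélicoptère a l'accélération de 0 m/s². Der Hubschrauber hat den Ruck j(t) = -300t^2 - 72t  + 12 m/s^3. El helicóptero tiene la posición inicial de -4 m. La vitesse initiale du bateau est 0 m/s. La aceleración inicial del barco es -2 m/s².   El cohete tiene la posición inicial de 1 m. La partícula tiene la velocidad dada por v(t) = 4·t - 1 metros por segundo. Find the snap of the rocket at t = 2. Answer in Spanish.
Partiendo de la velocidad v(t) = 20·t^4 + 9·t^2 - 8·t - 2, tomamos 3 derivadas. Tomando d/dt de v(t), encontramos a(t) = 80·t^3 + 18·t - 8. Tomando d/dt de a(t), encontramos j(t) = 240·t^2 + 18. La derivada de la sacudida da el snap: s(t) = 480·t. Tenemos el snap s(t) = 480·t. Sustituyendo t = 2: s(2) = 960.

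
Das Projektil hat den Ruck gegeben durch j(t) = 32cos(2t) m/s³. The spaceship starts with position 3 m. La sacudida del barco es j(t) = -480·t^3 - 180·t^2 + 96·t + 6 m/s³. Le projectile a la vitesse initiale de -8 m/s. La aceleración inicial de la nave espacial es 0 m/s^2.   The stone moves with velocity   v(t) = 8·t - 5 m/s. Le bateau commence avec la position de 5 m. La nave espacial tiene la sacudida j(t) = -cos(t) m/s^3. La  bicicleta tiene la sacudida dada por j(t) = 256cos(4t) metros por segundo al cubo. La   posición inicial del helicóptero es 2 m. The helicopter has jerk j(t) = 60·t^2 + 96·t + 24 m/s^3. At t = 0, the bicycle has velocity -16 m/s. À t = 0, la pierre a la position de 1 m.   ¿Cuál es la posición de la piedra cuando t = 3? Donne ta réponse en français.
Nous devons intégrer notre équation de la vitesse v(t) = 8·t - 5 1 fois. En prenant ∫v(t)dt et en appliquant x(0) = 1, nous trouvons x(t) = 4·t^2 - 5·t + 1. En utilisant x(t) = 4·t^2 - 5·t + 1 et en substituant t = 3, nous trouvons x = 22.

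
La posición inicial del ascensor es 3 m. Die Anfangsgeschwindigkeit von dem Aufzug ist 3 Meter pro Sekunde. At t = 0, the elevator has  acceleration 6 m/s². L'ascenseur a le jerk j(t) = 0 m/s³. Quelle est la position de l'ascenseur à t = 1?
Nous devons intégrer notre équation du jerk j(t) = 0 3 fois. En intégrant le jerk et en utilisant la condition initiale a(0) = 6, nous obtenons a(t) = 6. En prenant ∫a(t)dt et en appliquant v(0) = 3, nous trouvons v(t) = 6·t + 3. En prenant ∫v(t)dt et en appliquant x(0) = 3, nous trouvons x(t) = 3·t^2 + 3·t + 3. Nous avons la position x(t) = 3·t^2 + 3·t + 3. En substituant t = 1: x(1) = 9.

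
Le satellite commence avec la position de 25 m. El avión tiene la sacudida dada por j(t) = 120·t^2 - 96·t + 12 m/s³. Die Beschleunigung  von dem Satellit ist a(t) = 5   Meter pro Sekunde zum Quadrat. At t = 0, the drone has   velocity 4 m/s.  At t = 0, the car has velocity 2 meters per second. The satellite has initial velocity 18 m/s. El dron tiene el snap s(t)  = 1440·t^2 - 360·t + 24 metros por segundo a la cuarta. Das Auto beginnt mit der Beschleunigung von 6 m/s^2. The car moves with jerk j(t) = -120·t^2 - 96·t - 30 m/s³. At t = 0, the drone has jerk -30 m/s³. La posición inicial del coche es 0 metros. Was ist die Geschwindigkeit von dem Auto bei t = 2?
Ausgehend von dem Ruck j(t) = -120·t^2 - 96·t - 30, nehmen wir 2 Integrale. Das Integral von dem Ruck, mit a(0) = 6, ergibt die Beschleunigung: a(t) = -40·t^3 - 48·t^2 - 30·t + 6. Mit ∫a(t)dt und Anwendung von v(0) = 2, finden wir v(t) = -10·t^4 - 16·t^3 - 15·t^2 + 6·t + 2. Wir haben die Geschwindigkeit v(t) = -10·t^4 - 16·t^3 - 15·t^2 + 6·t + 2. Durch Einsetzen von t = 2: v(2) = -334.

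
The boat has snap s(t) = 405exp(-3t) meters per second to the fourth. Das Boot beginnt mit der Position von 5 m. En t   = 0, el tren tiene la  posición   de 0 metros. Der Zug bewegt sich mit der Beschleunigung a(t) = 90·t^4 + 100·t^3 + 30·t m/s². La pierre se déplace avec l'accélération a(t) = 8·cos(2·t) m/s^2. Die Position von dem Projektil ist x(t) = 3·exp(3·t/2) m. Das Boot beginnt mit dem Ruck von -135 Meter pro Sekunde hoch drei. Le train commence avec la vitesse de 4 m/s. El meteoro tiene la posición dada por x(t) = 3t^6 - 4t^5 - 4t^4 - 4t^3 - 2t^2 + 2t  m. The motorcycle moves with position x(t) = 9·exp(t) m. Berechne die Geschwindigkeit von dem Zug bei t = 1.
Wir müssen die Stammfunktion unserer Gleichung für die Beschleunigung a(t) = 90·t^4 + 100·t^3 + 30·t 1-mal finden. Die Stammfunktion von der Beschleunigung, mit v(0) = 4, ergibt die Geschwindigkeit: v(t) = 18·t^5 + 25·t^4 + 15·t^2 + 4. Mit v(t) = 18·t^5 + 25·t^4 + 15·t^2 + 4 und Einsetzen von t = 1, finden wir v = 62.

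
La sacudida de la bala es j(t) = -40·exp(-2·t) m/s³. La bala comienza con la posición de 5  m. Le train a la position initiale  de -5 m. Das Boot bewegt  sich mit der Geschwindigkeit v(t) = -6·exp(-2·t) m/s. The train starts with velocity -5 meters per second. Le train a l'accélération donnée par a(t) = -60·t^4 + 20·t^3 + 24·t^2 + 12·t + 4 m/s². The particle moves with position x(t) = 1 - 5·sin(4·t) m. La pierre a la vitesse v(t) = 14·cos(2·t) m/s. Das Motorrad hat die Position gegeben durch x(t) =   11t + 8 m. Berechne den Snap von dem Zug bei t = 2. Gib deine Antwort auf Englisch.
We must differentiate our acceleration equation a(t) = -60·t^4 + 20·t^3 + 24·t^2 + 12·t + 4 2 times. Differentiating acceleration, we get jerk: j(t) = -240·t^3 + 60·t^2 + 48·t + 12. The derivative of jerk gives snap: s(t) = -720·t^2 + 120·t + 48. From the given snap equation s(t) = -720·t^2 + 120·t + 48, we substitute t = 2 to get s = -2592.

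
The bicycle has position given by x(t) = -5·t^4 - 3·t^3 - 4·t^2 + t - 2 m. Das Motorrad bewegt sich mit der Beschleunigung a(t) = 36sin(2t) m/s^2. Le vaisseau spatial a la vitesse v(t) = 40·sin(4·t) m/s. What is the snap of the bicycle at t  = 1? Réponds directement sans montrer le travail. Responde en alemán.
Der Snap bei t = 1 ist s = -120.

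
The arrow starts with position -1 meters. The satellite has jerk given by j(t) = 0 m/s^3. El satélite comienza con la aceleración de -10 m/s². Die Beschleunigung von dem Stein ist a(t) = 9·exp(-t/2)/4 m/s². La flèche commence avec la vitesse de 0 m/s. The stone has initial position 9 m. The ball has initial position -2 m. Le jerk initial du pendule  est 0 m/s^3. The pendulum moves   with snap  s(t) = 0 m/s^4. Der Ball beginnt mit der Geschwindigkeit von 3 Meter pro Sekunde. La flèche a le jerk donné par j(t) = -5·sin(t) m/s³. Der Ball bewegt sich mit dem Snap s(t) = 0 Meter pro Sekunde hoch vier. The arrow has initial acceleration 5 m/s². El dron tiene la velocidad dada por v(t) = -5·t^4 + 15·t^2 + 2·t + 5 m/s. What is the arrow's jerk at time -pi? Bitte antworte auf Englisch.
From the given jerk equation j(t) = -5·sin(t), we substitute t = -pi to get j = 0.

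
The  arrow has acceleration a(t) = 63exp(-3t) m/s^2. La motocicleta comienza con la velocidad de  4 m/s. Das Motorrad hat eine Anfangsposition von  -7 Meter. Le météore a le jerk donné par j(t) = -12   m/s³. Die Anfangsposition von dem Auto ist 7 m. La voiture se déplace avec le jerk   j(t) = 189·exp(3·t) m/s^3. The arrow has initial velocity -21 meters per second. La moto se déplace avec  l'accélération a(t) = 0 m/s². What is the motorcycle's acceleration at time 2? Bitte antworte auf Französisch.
De l'équation de l'accélération a(t) = 0, nous substituons t = 2 pour obtenir a = 0.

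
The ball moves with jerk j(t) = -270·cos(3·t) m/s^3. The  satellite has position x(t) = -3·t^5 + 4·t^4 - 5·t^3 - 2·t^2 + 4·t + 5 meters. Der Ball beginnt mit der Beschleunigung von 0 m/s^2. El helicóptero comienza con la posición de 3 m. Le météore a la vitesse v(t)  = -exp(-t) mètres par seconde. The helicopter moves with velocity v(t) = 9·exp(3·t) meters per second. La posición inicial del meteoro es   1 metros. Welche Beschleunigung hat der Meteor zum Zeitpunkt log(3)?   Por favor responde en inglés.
We must differentiate our velocity equation v(t) = -exp(-t) 1 time. Differentiating velocity, we get acceleration: a(t) = exp(-t). Using a(t) = exp(-t) and substituting t = log(3), we find a = 1/3.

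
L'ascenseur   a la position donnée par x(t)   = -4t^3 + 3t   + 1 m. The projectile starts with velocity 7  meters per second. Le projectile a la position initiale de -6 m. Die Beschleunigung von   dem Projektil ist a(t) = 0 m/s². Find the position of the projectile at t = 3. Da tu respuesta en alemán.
Wir müssen unsere Gleichung für die Beschleunigung a(t) = 0 2-mal integrieren. Das Integral von der Beschleunigung, mit v(0) = 7, ergibt die Geschwindigkeit: v(t) = 7. Das Integral von der Geschwindigkeit, mit x(0) = -6, ergibt die Position: x(t) = 7·t - 6. Mit x(t) = 7·t - 6 und Einsetzen von t = 3, finden wir x = 15.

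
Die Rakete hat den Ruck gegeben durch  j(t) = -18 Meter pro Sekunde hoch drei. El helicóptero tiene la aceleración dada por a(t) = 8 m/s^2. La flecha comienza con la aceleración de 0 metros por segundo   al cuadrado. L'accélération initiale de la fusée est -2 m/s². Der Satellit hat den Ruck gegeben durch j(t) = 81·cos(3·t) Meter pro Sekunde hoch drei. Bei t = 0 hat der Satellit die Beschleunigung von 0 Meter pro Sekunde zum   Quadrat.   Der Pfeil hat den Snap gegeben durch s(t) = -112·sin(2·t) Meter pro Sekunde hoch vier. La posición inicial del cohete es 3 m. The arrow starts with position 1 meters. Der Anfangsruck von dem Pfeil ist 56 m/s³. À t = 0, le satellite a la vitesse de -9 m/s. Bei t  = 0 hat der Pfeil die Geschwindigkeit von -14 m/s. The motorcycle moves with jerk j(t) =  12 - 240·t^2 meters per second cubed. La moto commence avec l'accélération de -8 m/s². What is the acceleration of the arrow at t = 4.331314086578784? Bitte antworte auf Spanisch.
Para resolver esto, necesitamos tomar 2 antiderivadas de nuestra ecuación del snap s(t) = -112·sin(2·t). La antiderivada del snap, con j(0) = 56, da la sacudida: j(t) = 56·cos(2·t). La antiderivada de la sacudida, con a(0) = 0, da la aceleración: a(t) = 28·sin(2·t). Tenemos la aceleración a(t) = 28·sin(2·t). Sustituyendo t = 4.331314086578784: a(4.331314086578784) = 19.3333866721036.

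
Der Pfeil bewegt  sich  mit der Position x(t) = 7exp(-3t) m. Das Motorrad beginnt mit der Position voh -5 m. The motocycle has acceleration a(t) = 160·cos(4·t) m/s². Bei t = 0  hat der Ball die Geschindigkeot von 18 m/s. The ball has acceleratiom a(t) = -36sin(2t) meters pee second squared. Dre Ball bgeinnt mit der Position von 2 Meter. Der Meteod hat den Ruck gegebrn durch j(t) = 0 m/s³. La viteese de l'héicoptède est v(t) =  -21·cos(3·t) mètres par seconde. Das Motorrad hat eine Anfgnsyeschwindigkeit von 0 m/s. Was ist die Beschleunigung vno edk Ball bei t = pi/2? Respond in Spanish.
Tenemos la aceleración a(t) = -36·sin(2·t). Sustituyendo t = pi/2: a(pi/2) = 0.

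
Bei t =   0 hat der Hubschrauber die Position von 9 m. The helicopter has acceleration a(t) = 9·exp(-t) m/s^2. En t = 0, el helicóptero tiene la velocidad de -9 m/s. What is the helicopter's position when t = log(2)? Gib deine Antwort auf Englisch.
We need to integrate our acceleration equation a(t) = 9·exp(-t) 2 times. Taking ∫a(t)dt and applying v(0) = -9, we find v(t) = -9·exp(-t). The integral of velocity, with x(0) = 9, gives position: x(t) = 9·exp(-t). Using x(t) = 9·exp(-t) and substituting t = log(2), we find x = 9/2.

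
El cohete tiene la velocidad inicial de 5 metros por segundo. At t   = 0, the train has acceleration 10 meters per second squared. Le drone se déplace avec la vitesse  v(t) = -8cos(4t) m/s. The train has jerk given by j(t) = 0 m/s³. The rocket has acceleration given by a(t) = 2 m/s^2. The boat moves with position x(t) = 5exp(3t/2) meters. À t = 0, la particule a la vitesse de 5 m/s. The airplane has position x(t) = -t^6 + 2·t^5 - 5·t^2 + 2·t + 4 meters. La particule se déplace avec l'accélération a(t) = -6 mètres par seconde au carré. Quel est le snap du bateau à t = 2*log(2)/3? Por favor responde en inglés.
To solve this, we need to take 4 derivatives of our position equation x(t) = 5·exp(3·t/2). Taking d/dt of x(t), we find v(t) = 15·exp(3·t/2)/2. Differentiating velocity, we get acceleration: a(t) = 45·exp(3·t/2)/4. Taking d/dt of a(t), we find j(t) = 135·exp(3·t/2)/8. Differentiating jerk, we get snap: s(t) = 405·exp(3·t/2)/16. Using s(t) = 405·exp(3·t/2)/16 and substituting t = 2*log(2)/3, we find s = 405/8.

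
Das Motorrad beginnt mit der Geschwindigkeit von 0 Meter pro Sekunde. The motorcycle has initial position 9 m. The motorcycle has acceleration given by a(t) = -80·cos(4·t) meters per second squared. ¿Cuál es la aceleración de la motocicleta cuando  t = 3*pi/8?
De la ecuación de la aceleración a(t) = -80·cos(4·t), sustituimos t = 3*pi/8 para obtener a = 0.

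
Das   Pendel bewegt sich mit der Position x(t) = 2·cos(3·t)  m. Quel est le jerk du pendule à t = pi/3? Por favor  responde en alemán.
Um dies zu lösen, müssen wir 3 Ableitungen unserer Gleichung für die Position x(t) = 2·cos(3·t) nehmen. Mit d/dt von x(t) finden wir v(t) = -6·sin(3·t). Mit d/dt von v(t) finden wir a(t) = -18·cos(3·t). Durch Ableiten von der Beschleunigung erhalten wir den Ruck: j(t) = 54·sin(3·t). Wir haben den Ruck j(t) = 54·sin(3·t). Durch Einsetzen von t = pi/3: j(pi/3) = 0.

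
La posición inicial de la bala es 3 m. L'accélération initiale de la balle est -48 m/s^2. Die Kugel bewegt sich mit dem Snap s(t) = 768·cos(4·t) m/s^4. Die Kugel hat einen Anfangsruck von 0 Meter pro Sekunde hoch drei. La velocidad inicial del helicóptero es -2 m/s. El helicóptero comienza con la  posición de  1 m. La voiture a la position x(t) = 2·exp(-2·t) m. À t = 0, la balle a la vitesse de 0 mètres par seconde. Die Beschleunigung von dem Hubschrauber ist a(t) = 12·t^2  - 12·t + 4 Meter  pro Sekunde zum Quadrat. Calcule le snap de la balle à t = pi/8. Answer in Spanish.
Usando s(t) = 768·cos(4·t) y sustituyendo t = pi/8, encontramos s = 0.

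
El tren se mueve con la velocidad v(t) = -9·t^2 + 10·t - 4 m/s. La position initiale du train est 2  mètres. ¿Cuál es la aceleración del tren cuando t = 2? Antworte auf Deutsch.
Wir müssen unsere Gleichung für die Geschwindigkeit v(t) = -9·t^2 + 10·t - 4 1-mal ableiten. Mit d/dt von v(t) finden wir a(t) = 10 - 18·t. Wir haben die Beschleunigung a(t) = 10 - 18·t. Durch Einsetzen von t = 2: a(2) = -26.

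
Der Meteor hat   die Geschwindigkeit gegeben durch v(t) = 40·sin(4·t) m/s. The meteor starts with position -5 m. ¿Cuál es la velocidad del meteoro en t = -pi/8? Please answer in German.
Wir haben die Geschwindigkeit v(t) = 40·sin(4·t). Durch Einsetzen von t = -pi/8: v(-pi/8) = -40.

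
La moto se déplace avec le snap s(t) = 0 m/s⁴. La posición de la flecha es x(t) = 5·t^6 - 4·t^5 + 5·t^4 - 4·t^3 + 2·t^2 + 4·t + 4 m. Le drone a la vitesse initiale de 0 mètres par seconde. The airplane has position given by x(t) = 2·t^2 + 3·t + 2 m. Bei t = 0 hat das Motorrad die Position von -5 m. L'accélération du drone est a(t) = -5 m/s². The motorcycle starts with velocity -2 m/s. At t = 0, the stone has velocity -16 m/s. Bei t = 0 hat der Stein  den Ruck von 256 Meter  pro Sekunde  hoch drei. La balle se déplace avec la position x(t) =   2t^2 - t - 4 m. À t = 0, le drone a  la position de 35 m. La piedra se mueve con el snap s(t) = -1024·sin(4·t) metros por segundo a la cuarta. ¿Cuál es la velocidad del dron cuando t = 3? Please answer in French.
Pour résoudre ceci, nous devons prendre 1 intégrale de notre équation de l'accélération a(t) = -5. En intégrant l'accélération et en utilisant la condition initiale v(0) = 0, nous obtenons v(t) = -5·t. En utilisant v(t) = -5·t et en substituant t = 3, nous trouvons v = -15.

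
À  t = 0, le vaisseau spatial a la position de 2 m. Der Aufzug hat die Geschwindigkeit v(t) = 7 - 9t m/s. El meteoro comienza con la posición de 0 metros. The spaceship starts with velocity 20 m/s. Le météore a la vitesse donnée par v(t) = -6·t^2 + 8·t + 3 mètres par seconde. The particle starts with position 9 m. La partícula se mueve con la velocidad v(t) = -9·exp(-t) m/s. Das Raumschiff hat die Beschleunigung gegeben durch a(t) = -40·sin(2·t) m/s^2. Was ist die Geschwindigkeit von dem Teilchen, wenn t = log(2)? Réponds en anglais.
From the given velocity equation v(t) = -9·exp(-t), we substitute t = log(2) to get v = -9/2.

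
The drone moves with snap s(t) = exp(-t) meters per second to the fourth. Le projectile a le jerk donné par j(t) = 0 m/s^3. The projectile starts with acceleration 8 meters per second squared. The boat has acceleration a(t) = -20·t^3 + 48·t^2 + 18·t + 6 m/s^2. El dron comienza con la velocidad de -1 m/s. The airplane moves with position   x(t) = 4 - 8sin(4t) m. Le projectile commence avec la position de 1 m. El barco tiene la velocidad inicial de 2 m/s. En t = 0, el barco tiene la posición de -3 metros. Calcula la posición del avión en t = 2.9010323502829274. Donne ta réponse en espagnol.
Tenemos la posición x(t) = 4 - 8·sin(4·t). Sustituyendo t = 2.9010323502829274: x(2.9010323502829274) = 10.5637991231208.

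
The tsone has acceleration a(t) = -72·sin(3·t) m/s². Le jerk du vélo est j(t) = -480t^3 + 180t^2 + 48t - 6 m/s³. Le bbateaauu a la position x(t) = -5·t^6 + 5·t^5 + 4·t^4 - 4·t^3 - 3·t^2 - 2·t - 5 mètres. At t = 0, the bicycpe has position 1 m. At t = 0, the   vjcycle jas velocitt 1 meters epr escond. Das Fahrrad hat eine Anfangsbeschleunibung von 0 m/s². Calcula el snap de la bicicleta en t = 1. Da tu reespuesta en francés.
Pour résoudre ceci, nous devons prendre 1 dérivée de notre équation du jerk j(t) = -480·t^3 + 180·t^2 + 48·t - 6. En dérivant le jerk, nous obtenons le snap: s(t) = -1440·t^2 + 360·t + 48. Nous avons le snap s(t) = -1440·t^2 + 360·t + 48. En substituant t = 1: s(1) = -1032.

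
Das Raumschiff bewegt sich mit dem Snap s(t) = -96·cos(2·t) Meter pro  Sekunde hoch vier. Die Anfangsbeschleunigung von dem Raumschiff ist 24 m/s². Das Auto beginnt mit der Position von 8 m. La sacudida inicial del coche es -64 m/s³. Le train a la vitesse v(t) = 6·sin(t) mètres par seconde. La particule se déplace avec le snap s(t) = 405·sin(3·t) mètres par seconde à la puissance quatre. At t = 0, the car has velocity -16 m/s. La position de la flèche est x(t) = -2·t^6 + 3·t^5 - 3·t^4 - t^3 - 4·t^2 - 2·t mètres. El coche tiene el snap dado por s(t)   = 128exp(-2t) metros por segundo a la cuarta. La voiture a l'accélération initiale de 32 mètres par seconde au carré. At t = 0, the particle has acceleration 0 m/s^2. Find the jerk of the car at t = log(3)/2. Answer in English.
To solve this, we need to take 1 integral of our snap equation s(t) = 128·exp(-2·t). The antiderivative of snap is jerk. Using j(0) = -64, we get j(t) = -64·exp(-2·t). Using j(t) = -64·exp(-2·t) and substituting t = log(3)/2, we find j = -64/3.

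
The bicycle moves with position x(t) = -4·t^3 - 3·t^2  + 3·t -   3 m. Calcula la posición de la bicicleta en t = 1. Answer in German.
Mit x(t) = -4·t^3 - 3·t^2 + 3·t - 3 und Einsetzen von t = 1, finden wir x = -7.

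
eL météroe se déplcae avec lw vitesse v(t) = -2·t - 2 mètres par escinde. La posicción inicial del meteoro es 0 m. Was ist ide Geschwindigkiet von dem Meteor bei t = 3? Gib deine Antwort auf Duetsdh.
Mit v(t) = -2·t - 2 und Einsetzen von t = 3, finden wir v = -8.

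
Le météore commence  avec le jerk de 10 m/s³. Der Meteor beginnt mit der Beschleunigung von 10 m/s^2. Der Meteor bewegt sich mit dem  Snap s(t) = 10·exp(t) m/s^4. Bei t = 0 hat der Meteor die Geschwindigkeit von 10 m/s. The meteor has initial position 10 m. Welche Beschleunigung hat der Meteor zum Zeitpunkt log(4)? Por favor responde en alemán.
Wir müssen unsere Gleichung für den Snap s(t) = 10·exp(t) 2-mal integrieren. Das Integral von dem Snap, mit j(0) = 10, ergibt den Ruck: j(t) = 10·exp(t). Mit ∫j(t)dt und Anwendung von a(0) = 10, finden wir a(t) = 10·exp(t). Aus der Gleichung für die Beschleunigung a(t) = 10·exp(t), setzen wir t = log(4) ein und erhalten a = 40.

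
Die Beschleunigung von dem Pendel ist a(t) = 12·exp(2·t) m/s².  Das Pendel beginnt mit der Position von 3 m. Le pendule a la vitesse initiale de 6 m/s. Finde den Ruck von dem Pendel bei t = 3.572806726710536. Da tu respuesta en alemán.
Um dies zu lösen, müssen wir 1 Ableitung unserer Gleichung für die Beschleunigung a(t) = 12·exp(2·t) nehmen. Die Ableitung von der Beschleunigung ergibt den Ruck: j(t) = 24·exp(2·t). Wir haben den Ruck j(t) = 24·exp(2·t). Durch Einsetzen von t = 3.572806726710536: j(3.572806726710536) = 30444.7024845822.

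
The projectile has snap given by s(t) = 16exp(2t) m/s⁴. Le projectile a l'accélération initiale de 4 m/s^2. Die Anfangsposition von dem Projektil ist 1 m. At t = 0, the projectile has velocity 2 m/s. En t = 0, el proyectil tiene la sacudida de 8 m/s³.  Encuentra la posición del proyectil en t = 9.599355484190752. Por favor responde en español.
Para resolver esto, necesitamos tomar 4 integrales de nuestra ecuación del snap s(t) = 16·exp(2·t). Integrando el snap y usando la condición inicial j(0) = 8, obtenemos j(t) = 8·exp(2·t). Tomando ∫j(t)dt y aplicando a(0) = 4, encontramos a(t) = 4·exp(2·t). La antiderivada de la aceleración, con v(0) = 2, da la velocidad: v(t) = 2·exp(2·t). La antiderivada de la velocidad, con x(0) = 1, da la posición: x(t) = exp(2·t). Tenemos la posición x(t) = exp(2·t). Sustituyendo t = 9.599355484190752: x(9.599355484190752) = 217717948.401716.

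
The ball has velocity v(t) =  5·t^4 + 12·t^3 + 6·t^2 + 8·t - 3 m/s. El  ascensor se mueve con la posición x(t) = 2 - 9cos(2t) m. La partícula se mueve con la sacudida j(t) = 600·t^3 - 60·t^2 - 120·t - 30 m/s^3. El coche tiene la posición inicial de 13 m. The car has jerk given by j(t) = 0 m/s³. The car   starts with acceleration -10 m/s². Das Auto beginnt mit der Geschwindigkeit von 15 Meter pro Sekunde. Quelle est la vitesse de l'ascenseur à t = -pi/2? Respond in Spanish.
Debemos derivar nuestra ecuación de la posición x(t) = 2 - 9·cos(2·t) 1 vez. Derivando la posición, obtenemos la velocidad: v(t) = 18·sin(2·t). Tenemos la velocidad v(t) = 18·sin(2·t). Sustituyendo t = -pi/2: v(-pi/2) = 0.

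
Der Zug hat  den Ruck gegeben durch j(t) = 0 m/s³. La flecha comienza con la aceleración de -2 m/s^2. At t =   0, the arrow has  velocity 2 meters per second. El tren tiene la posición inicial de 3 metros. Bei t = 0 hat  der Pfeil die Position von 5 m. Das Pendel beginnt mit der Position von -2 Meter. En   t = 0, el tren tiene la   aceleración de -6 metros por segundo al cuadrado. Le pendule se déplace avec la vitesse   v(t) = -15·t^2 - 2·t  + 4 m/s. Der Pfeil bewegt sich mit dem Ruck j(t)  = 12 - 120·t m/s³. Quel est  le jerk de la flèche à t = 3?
Nous avons le jerk j(t) = 12 - 120·t. En substituant t = 3: j(3) = -348.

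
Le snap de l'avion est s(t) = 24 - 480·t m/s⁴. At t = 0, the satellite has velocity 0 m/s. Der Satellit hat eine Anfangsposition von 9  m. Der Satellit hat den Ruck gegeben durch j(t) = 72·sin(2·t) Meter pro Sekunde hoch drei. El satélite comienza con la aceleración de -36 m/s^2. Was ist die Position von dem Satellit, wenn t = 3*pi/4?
Wir müssen unsere Gleichung für den Ruck j(t) = 72·sin(2·t) 3-mal integrieren. Das Integral von dem Ruck, mit a(0) = -36, ergibt die Beschleunigung: a(t) = -36·cos(2·t). Das Integral von der Beschleunigung, mit v(0) = 0, ergibt die Geschwindigkeit: v(t) = -18·sin(2·t). Die Stammfunktion von der Geschwindigkeit ist die Position. Mit x(0) = 9 erhalten wir x(t) = 9·cos(2·t). Mit x(t) = 9·cos(2·t) und Einsetzen von t = 3*pi/4, finden wir x = 0.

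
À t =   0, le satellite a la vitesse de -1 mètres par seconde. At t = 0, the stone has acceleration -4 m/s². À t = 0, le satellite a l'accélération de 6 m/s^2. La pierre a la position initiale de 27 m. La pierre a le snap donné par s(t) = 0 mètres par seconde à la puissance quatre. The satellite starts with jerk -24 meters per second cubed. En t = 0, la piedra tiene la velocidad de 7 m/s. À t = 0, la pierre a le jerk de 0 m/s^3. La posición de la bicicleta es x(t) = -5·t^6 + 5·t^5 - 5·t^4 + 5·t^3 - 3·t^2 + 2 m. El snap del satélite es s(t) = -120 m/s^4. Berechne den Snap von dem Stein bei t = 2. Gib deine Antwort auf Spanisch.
Usando s(t) = 0 y sustituyendo t = 2, encontramos s = 0.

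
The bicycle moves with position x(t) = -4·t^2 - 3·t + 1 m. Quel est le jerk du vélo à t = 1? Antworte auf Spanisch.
Partiendo de la posición x(t) = -4·t^2 - 3·t + 1, tomamos 3 derivadas. Derivando la posición, obtenemos la velocidad: v(t) = -8·t - 3. Derivando la velocidad, obtenemos la aceleración: a(t) = -8. La derivada de la aceleración da la sacudida: j(t) = 0. Usando j(t) = 0 y sustituyendo t = 1, encontramos j = 0.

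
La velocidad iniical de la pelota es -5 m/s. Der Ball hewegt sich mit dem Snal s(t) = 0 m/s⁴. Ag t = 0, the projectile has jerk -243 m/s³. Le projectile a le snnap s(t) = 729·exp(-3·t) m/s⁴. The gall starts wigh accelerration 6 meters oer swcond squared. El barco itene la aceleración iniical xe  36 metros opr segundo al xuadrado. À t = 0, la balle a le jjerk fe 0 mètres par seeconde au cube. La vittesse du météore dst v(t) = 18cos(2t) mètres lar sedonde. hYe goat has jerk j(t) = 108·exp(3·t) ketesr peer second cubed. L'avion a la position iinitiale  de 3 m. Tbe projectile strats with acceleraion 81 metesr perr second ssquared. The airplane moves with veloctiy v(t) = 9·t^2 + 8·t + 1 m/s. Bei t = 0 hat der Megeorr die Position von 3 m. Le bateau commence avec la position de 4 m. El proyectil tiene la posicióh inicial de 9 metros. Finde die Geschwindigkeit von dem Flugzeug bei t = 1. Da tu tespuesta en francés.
En utilisant v(t) = 9·t^2 + 8·t + 1 et en substituant t = 1, nous trouvons v = 18.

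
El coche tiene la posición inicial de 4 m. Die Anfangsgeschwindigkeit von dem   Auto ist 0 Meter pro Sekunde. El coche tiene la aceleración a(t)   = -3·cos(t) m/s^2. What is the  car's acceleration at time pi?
From the given acceleration equation a(t) = -3·cos(t), we substitute t = pi to get a = 3.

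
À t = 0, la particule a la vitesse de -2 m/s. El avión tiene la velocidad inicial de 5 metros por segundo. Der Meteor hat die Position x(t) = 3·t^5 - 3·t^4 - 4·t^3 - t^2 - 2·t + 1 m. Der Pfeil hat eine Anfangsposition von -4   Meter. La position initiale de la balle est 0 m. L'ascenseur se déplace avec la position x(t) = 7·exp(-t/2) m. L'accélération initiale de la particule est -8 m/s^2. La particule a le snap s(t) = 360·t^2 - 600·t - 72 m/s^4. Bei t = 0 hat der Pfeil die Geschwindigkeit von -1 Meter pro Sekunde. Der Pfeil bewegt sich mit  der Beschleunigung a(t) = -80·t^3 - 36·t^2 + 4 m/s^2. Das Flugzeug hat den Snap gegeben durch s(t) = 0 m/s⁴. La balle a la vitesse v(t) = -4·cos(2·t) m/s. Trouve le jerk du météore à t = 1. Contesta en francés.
Pour résoudre ceci, nous devons prendre 3 dérivées de notre équation de la position x(t) = 3·t^5 - 3·t^4 - 4·t^3 - t^2 - 2·t + 1. La dérivée de la position donne la vitesse: v(t) = 15·t^4 - 12·t^3 - 12·t^2 - 2·t - 2. En prenant d/dt de v(t), nous trouvons a(t) = 60·t^3 - 36·t^2 - 24·t - 2. En prenant d/dt de a(t), nous trouvons j(t) = 180·t^2 - 72·t - 24. En utilisant j(t) = 180·t^2 - 72·t - 24 et en substituant t = 1, nous trouvons j = 84.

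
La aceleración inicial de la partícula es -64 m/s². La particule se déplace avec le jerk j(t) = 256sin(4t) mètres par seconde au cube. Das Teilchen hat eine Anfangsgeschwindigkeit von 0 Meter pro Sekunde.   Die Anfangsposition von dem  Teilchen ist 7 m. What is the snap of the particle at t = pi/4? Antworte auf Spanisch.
Para resolver esto, necesitamos tomar 1 derivada de nuestra ecuación de la sacudida j(t) = 256·sin(4·t). La derivada de la sacudida da el snap: s(t) = 1024·cos(4·t). Tenemos el snap s(t) = 1024·cos(4·t). Sustituyendo t = pi/4: s(pi/4) = -1024.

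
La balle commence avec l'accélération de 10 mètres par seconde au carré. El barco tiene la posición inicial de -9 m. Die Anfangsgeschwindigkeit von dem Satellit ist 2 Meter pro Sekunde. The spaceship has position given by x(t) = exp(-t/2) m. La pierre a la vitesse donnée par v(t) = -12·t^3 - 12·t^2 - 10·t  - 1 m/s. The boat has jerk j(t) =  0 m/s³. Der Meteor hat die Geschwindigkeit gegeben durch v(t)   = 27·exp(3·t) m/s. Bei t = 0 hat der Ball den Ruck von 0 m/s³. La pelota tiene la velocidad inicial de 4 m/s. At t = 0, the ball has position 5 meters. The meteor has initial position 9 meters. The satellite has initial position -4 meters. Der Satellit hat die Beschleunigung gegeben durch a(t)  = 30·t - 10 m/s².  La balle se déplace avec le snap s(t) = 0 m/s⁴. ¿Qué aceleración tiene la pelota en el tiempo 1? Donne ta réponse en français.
En partant du snap s(t) = 0, nous prenons 2 primitives. En prenant ∫s(t)dt et en appliquant j(0) = 0, nous trouvons j(t) = 0. L'intégrale du jerk, avec a(0) = 10, donne l'accélération: a(t) = 10. De l'équation de l'accélération a(t) = 10, nous substituons t = 1 pour obtenir a = 10.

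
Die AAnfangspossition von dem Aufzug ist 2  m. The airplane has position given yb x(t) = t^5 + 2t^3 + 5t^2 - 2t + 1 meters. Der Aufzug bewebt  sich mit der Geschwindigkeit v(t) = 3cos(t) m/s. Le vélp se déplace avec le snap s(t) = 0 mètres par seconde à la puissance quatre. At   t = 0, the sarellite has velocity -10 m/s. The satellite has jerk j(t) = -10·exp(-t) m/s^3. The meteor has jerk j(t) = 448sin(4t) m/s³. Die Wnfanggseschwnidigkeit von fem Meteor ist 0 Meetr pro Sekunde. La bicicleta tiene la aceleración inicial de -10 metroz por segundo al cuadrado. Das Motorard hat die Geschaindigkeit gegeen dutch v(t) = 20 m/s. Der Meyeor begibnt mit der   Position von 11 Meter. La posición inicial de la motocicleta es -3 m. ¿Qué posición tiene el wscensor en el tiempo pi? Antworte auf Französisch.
Nous devons trouver l'intégrale de notre équation de la vitesse v(t) = 3·cos(t) 1 fois. En intégrant la vitesse et en utilisant la condition initiale x(0) = 2, nous obtenons x(t) = 3·sin(t) + 2. Nous avons la position x(t) = 3·sin(t) + 2. En substituant t = pi: x(pi) = 2.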